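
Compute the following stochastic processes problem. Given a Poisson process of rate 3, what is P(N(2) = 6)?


P(N(t)=k) = (lambda*t)^k * exp(-lambda*t) / k!
lambda*t = 6
= 6^6 * exp(-6) / 6!
= 46656 * 0.0025 / 720
= 0.1606

0.1606


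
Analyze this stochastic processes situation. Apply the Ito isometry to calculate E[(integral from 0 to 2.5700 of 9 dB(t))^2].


By Ito isometry: E[(int f dB)^2] = int f^2 dt
= 9^2 * 2.5700
= 81 * 2.5700 = 208.1700

208.1700


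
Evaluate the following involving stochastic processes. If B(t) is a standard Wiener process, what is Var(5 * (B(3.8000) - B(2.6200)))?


Var(alpha*(B(t)-B(s))) = alpha^2 * (t-s)
= 5^2 * (3.8000 - 2.6200)
= 25 * 1.1800
= 29.5000

29.5000


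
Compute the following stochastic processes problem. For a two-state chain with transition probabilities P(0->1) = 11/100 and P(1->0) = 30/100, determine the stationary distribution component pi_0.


Stationary distribution: pi_0 = p10/(p01+p10), pi_1 = p01/(p01+p10)
p01 = 0.1100, p10 = 0.3000
pi_0 = 0.7317

0.7317


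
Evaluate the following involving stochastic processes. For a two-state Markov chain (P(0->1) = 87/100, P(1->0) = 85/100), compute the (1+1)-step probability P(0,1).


P^2 = P^1 * P^1
Computing via matrix multiplication of the transition matrix.
Entry (0,1) of P^2 = 0.2436

0.2436


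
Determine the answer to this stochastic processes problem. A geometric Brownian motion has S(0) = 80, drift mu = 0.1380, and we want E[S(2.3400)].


E[S(t)] = S(0) * exp(mu * t)
= 80 * exp(0.1380 * 2.3400)
= 80 * 1.3812
= 110.4924

110.4924


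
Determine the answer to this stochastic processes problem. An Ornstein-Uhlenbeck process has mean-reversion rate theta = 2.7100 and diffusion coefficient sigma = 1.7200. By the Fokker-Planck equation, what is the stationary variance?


Stationary variance = sigma^2 / (2*theta)
= 1.7200^2 / (2*2.7100)
= 2.9584 / 5.4200
= 0.5458

0.5458


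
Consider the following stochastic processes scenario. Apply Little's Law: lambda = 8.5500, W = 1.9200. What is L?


Little's Law: L = lambda * W
= 8.5500 * 1.9200
= 16.4160

16.4160


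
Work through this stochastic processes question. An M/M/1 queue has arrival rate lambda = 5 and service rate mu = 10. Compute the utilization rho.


rho = lambda/mu
= 5/10
= 0.5000

0.5000


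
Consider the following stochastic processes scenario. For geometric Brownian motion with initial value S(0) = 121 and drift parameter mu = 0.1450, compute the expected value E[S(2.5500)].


E[S(t)] = S(0) * exp(mu * t)
= 121 * exp(0.1450 * 2.5500)
= 121 * 1.4474
= 175.1321

175.1321


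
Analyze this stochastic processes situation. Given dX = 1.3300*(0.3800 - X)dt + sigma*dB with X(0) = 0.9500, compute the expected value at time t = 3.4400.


E[X(t)] = mu + (X(0) - mu)*exp(-theta*t)
= 0.3800 + (0.9500 - 0.3800)*exp(-1.3300*3.4400)
= 0.3800 + 0.5700 * 0.0103
= 0.3859

0.3859


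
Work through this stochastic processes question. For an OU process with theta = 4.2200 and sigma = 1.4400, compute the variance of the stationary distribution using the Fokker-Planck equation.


Stationary variance = sigma^2 / (2*theta)
= 1.4400^2 / (2*4.2200)
= 2.0736 / 8.4400
= 0.2457

0.2457


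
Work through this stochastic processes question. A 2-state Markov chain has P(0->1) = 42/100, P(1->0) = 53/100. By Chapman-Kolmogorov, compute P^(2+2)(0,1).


P^4 = P^2 * P^2
Computing via matrix multiplication of the transition matrix.
Entry (0,1) of P^4 = 0.4421

0.4421


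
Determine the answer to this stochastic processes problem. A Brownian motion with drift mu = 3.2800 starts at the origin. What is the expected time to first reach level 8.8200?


Expected first passage time = a/mu
= 8.8200/3.2800
= 2.6890

2.6890


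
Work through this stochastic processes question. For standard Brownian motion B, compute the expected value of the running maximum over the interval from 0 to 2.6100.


E(max B(s)) = sqrt(2t/pi)
= sqrt(2*2.6100/pi)
= sqrt(1.6616)
= 1.2890

1.2890


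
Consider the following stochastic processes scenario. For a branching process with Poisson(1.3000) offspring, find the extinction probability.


Since mu = 1.3000 > 1, extinction prob q < 1.
Solve s = exp(mu*(s-1)) iteratively.
q = 0.5770

0.5770


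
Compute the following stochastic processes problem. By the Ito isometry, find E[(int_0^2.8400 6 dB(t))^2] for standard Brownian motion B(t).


By Ito isometry: E[(int f dB)^2] = int f^2 dt
= 6^2 * 2.8400
= 36 * 2.8400 = 102.2400

102.2400


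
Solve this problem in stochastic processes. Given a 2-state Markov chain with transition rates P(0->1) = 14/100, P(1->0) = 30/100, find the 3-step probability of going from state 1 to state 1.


Computing P^3 by matrix multiplication.
P = [[0.8600, 0.1400], [0.3000, 0.7000]]
After raising P to the power 3:
P^3(1,1) = 0.4379

0.4379


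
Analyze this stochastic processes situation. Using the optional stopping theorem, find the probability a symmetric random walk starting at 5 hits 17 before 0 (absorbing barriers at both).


By optional stopping theorem: E(M at tau) = M(0) = 5
P(hit 17)*17 + P(hit 0)*0 = 5
P(hit 17) = (5 - 0)/(17 - 0) = 5/17 = 0.2941

0.2941


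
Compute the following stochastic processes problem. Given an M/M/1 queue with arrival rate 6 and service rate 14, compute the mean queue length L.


rho = 6/14 = 0.4286
L = rho/(1-rho)
= 0.4286/0.5714
= 0.7500

0.7500


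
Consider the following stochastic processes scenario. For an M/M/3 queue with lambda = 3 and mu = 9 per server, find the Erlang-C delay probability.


a = lambda/mu = 0.3333
rho = a/c = 0.1111
Erlang-C formula applied:
C(c,a) = 0.0050

0.0050


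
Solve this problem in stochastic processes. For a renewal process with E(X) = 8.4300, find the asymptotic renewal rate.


Long-run renewal rate = 1/E(X)
= 1/8.4300
= 0.1186

0.1186


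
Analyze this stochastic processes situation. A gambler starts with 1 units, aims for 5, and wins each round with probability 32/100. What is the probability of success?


Gambler's ruin formula:
r = q/p = 0.6800/0.3200 = 2.1250
P(win) = (1 - r^i)/(1 - r^N)
= (1 - 2.1250^1)/(1 - 2.1250^5)
= 0.0266

0.0266


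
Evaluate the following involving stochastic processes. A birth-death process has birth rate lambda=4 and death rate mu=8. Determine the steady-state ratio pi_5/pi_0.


For birth-death process, pi_n/pi_0 = (lambda/mu)^n
= (4/8)^5
= 0.0312

0.0312


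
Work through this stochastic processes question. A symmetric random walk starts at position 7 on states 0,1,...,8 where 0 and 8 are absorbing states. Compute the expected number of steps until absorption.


For symmetric RW on 0,...,N with absorbing barriers, E(i) = i*(N-i)
E(7) = 7 * 1 = 7

7


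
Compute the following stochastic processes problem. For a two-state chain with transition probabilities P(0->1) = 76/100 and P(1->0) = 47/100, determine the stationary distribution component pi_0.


Stationary distribution: pi_0 = p10/(p01+p10), pi_1 = p01/(p01+p10)
p01 = 0.7600, p10 = 0.4700
pi_0 = 0.3821

0.3821


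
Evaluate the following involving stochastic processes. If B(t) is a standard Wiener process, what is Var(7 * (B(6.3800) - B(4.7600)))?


Var(alpha*(B(t)-B(s))) = alpha^2 * (t-s)
= 7^2 * (6.3800 - 4.7600)
= 49 * 1.6200
= 79.3800

79.3800


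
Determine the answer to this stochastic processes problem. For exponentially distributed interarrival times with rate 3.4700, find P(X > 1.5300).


P(X > t) = exp(-lambda * t)
= exp(-3.4700 * 1.5300)
= exp(-5.3091) = 0.0049

0.0049


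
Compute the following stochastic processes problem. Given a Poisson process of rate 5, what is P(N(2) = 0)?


P(N(t)=k) = (lambda*t)^k * exp(-lambda*t) / k!
lambda*t = 10
= 10^0 * exp(-10) / 0!
= 1 * 4.5400e-05 / 1
= 4.5400e-05

4.5400e-05


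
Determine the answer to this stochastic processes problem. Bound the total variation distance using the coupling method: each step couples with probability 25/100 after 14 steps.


TV distance bound <= (1-delta)^n
= (1 - 0.2500)^14
= 0.7500^14
= 0.0178

0.0178


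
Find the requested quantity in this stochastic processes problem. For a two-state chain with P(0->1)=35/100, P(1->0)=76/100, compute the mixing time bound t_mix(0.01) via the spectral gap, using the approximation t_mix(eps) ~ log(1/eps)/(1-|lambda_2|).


lambda_2 = |1 - p01 - p10| = |1 - 0.3500 - 0.7600| = 0.1100
t_mix ~ log(1/eps)/(1 - |lambda_2|)
= log(100)/(1 - 0.1100) = 4.6052/0.8900
= 5.1743

5.1743


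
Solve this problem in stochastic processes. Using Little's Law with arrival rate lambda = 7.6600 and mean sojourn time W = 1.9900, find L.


Little's Law: L = lambda * W
= 7.6600 * 1.9900
= 15.2434

15.2434


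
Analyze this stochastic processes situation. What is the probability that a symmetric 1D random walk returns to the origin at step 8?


P(S(8) = 0) = C(8,4) / 4^4
= 70 / 256
= 0.2734

0.2734


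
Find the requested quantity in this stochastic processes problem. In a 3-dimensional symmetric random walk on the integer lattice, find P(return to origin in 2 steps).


P(return in 2 steps) = P(reverse first step) = 1/(2d)
= 1/6
= 0.1667

0.1667


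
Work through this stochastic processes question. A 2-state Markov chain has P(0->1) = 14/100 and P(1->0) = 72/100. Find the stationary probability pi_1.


Stationary distribution: pi_0 = p10/(p01+p10), pi_1 = p01/(p01+p10)
p01 = 0.1400, p10 = 0.7200
pi_1 = 0.1628

0.1628


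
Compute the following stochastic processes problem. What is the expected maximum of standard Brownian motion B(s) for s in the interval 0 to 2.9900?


E(max B(s)) = sqrt(2t/pi)
= sqrt(2*2.9900/pi)
= sqrt(1.9035)
= 1.3797

1.3797


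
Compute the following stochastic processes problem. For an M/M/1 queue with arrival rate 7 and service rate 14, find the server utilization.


rho = lambda/mu
= 7/14
= 0.5000

0.5000


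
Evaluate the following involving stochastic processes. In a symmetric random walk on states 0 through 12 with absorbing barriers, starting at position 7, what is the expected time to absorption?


For symmetric RW on 0,...,N with absorbing barriers, E(i) = i*(N-i)
E(7) = 7 * 5 = 35

35


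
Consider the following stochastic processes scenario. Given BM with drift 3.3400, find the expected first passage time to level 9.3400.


Expected first passage time = a/mu
= 9.3400/3.3400
= 2.7964

2.7964


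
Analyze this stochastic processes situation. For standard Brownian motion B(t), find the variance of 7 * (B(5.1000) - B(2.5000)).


Var(alpha*(B(t)-B(s))) = alpha^2 * (t-s)
= 7^2 * (5.1000 - 2.5000)
= 49 * 2.6000
= 127.4000

127.4000


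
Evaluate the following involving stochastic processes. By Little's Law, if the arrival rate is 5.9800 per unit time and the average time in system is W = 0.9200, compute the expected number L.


Little's Law: L = lambda * W
= 5.9800 * 0.9200
= 5.5016

5.5016


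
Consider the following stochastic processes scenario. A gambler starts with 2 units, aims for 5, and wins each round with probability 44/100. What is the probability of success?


Gambler's ruin formula:
r = q/p = 0.5600/0.4400 = 1.2727
P(win) = (1 - r^i)/(1 - r^N)
= (1 - 1.2727^2)/(1 - 1.2727^5)
= 0.2649

0.2649


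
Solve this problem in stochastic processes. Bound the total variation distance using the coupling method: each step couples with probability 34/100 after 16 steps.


TV distance bound <= (1-delta)^n
= (1 - 0.3400)^16
= 0.6600^16
= 0.0013

0.0013


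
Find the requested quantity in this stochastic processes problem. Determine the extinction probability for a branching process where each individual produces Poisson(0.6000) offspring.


Since mu = 0.6000 <= 1, extinction probability = 1.

1.0000


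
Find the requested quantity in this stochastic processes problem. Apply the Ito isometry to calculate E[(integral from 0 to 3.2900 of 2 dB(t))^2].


By Ito isometry: E[(int f dB)^2] = int f^2 dt
= 2^2 * 3.2900
= 4 * 3.2900 = 13.1600

13.1600


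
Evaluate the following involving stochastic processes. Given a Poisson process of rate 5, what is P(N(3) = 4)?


P(N(t)=k) = (lambda*t)^k * exp(-lambda*t) / k!
lambda*t = 15
= 15^4 * exp(-15) / 4!
= 50625 * 3.0590e-07 / 24
= 6.4526e-04

6.4526e-04


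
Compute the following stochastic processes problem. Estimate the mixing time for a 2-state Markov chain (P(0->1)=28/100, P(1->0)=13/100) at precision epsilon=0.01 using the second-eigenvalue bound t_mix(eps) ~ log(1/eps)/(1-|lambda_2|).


lambda_2 = |1 - p01 - p10| = |1 - 0.2800 - 0.1300| = 0.5900
t_mix ~ log(1/eps)/(1 - |lambda_2|)
= log(100)/(1 - 0.5900) = 4.6052/0.4100
= 11.2321

11.2321


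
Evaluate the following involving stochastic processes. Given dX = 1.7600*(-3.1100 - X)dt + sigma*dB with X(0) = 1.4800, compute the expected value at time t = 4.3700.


E[X(t)] = mu + (X(0) - mu)*exp(-theta*t)
= -3.1100 + (1.4800 - -3.1100)*exp(-1.7600*4.3700)
= -3.1100 + 4.5900 * 4.5683e-04
= -3.1079

-3.1079


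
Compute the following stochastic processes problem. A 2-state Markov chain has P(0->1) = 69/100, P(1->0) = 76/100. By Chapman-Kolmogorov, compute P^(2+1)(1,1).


P^3 = P^2 * P^1
Computing via matrix multiplication of the transition matrix.
Entry (1,1) of P^3 = 0.4281

0.4281


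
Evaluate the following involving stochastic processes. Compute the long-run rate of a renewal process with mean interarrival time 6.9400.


Long-run renewal rate = 1/E(X)
= 1/6.9400
= 0.1441

0.1441


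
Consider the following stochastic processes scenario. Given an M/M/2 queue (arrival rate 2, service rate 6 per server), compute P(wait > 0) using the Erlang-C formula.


a = lambda/mu = 0.3333
rho = a/c = 0.1667
Erlang-C formula applied:
C(c,a) = 0.0476

0.0476


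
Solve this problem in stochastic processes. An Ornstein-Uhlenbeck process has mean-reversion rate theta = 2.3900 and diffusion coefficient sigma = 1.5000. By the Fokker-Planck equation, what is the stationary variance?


Stationary variance = sigma^2 / (2*theta)
= 1.5000^2 / (2*2.3900)
= 2.2500 / 4.7800
= 0.4707

0.4707


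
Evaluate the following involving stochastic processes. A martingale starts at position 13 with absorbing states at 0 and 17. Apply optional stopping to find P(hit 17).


By optional stopping theorem: E(M at tau) = M(0) = 13
P(hit 17)*17 + P(hit 0)*0 = 13
P(hit 17) = (13 - 0)/(17 - 0) = 13/17 = 0.7647

0.7647


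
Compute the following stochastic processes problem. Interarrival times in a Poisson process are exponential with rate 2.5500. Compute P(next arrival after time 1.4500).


P(X > t) = exp(-lambda * t)
= exp(-2.5500 * 1.4500)
= exp(-3.6975) = 0.0248

0.0248


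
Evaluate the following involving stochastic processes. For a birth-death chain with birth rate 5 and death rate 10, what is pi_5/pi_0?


For birth-death process, pi_n/pi_0 = (lambda/mu)^n
= (5/10)^5
= 0.0312

0.0312


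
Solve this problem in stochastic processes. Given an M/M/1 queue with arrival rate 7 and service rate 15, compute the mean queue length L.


rho = 7/15 = 0.4667
L = rho/(1-rho)
= 0.4667/0.5333
= 0.8750

0.8750


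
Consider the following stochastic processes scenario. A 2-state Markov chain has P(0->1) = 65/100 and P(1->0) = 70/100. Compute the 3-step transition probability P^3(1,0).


Computing P^3 by matrix multiplication.
P = [[0.3500, 0.6500], [0.7000, 0.3000]]
After raising P to the power 3:
P^3(1,0) = 0.5407

0.5407


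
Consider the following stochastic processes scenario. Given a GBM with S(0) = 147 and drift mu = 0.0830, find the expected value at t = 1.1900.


E[S(t)] = S(0) * exp(mu * t)
= 147 * exp(0.0830 * 1.1900)
= 147 * 1.1038
= 162.2604

162.2604


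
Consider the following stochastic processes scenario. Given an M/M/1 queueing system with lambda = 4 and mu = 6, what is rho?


rho = lambda/mu
= 4/6
= 0.6667

0.6667


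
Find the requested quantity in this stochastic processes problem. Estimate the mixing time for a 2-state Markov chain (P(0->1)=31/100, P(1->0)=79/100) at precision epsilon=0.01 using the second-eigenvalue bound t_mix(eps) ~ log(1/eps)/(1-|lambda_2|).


lambda_2 = |1 - p01 - p10| = |1 - 0.3100 - 0.7900| = 0.1000
t_mix ~ log(1/eps)/(1 - |lambda_2|)
= log(100)/(1 - 0.1000) = 4.6052/0.9000
= 5.1169

5.1169


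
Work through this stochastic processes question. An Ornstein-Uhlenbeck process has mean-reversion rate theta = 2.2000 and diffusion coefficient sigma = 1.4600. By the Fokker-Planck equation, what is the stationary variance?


Stationary variance = sigma^2 / (2*theta)
= 1.4600^2 / (2*2.2000)
= 2.1316 / 4.4000
= 0.4845

0.4845


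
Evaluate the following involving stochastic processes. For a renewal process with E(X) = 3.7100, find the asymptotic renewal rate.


Long-run renewal rate = 1/E(X)
= 1/3.7100
= 0.2695

0.2695


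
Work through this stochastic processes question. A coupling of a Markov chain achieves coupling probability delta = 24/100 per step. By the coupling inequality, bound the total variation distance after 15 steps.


TV distance bound <= (1-delta)^n
= (1 - 0.2400)^15
= 0.7600^15
= 0.0163

0.0163


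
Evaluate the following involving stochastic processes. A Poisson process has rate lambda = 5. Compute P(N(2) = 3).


P(N(t)=k) = (lambda*t)^k * exp(-lambda*t) / k!
lambda*t = 10
= 10^3 * exp(-10) / 3!
= 1000 * 4.5400e-05 / 6
= 0.0076

0.0076


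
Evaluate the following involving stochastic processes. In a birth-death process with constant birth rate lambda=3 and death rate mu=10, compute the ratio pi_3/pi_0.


For birth-death process, pi_n/pi_0 = (lambda/mu)^n
= (3/10)^3
= 0.0270

0.0270


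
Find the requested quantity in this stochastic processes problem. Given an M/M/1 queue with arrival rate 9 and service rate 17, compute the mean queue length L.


rho = 9/17 = 0.5294
L = rho/(1-rho)
= 0.5294/0.4706
= 1.1250

1.1250


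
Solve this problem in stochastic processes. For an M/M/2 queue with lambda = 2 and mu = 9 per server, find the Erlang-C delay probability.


a = lambda/mu = 0.2222
rho = a/c = 0.1111
Erlang-C formula applied:
C(c,a) = 0.0222

0.0222


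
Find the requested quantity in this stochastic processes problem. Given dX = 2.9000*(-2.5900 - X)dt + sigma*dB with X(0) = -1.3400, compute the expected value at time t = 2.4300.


E[X(t)] = mu + (X(0) - mu)*exp(-theta*t)
= -2.5900 + (-1.3400 - -2.5900)*exp(-2.9000*2.4300)
= -2.5900 + 1.2500 * 8.7002e-04
= -2.5889

-2.5889


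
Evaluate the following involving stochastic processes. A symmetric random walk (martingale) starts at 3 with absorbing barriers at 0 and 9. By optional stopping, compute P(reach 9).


By optional stopping theorem: E(M at tau) = M(0) = 3
P(hit 9)*9 + P(hit 0)*0 = 3
P(hit 9) = (3 - 0)/(9 - 0) = 1/3 = 0.3333

0.3333


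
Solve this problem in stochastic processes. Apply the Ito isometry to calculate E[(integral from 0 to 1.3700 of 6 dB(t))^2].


By Ito isometry: E[(int f dB)^2] = int f^2 dt
= 6^2 * 1.3700
= 36 * 1.3700 = 49.3200

49.3200


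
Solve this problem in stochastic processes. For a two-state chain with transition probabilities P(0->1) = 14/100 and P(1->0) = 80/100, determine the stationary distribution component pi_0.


Stationary distribution: pi_0 = p10/(p01+p10), pi_1 = p01/(p01+p10)
p01 = 0.1400, p10 = 0.8000
pi_0 = 0.8511

0.8511


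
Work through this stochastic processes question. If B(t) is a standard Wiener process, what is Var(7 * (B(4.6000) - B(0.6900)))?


Var(alpha*(B(t)-B(s))) = alpha^2 * (t-s)
= 7^2 * (4.6000 - 0.6900)
= 49 * 3.9100
= 191.5900

191.5900


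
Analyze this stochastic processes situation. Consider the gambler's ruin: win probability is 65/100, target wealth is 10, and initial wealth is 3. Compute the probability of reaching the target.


Gambler's ruin formula:
r = q/p = 0.3500/0.6500 = 0.5385
P(win) = (1 - r^i)/(1 - r^N)
= (1 - 0.5385^3)/(1 - 0.5385^10)
= 0.8456

0.8456


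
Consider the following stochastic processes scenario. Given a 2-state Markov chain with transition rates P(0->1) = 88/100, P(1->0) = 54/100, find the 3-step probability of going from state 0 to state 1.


Computing P^3 by matrix multiplication.
P = [[0.1200, 0.8800], [0.5400, 0.4600]]
After raising P to the power 3:
P^3(0,1) = 0.6656

0.6656


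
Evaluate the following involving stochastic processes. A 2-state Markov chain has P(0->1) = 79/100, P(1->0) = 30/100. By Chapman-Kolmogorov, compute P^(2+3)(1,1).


P^5 = P^2 * P^3
Computing via matrix multiplication of the transition matrix.
Entry (1,1) of P^5 = 0.7248

0.7248


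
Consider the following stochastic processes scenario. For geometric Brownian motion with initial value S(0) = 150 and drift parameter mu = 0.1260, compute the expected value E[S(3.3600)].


E[S(t)] = S(0) * exp(mu * t)
= 150 * exp(0.1260 * 3.3600)
= 150 * 1.5271
= 229.0626

229.0626


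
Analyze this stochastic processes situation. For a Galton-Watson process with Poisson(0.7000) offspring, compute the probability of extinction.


Since mu = 0.7000 <= 1, extinction probability = 1.

1.0000


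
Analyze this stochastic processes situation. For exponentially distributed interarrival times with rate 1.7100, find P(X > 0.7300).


P(X > t) = exp(-lambda * t)
= exp(-1.7100 * 0.7300)
= exp(-1.2483) = 0.2870

0.2870


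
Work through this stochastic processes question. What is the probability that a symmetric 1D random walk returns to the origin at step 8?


P(S(8) = 0) = C(8,4) / 4^4
= 70 / 256
= 0.2734

0.2734


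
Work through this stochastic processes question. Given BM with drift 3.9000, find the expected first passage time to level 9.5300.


Expected first passage time = a/mu
= 9.5300/3.9000
= 2.4436

2.4436


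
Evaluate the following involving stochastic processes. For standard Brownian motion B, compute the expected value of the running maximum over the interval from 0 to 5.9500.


E(max B(s)) = sqrt(2t/pi)
= sqrt(2*5.9500/pi)
= sqrt(3.7879)
= 1.9462

1.9462


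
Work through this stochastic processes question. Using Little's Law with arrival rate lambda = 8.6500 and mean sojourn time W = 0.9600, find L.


Little's Law: L = lambda * W
= 8.6500 * 0.9600
= 8.3040

8.3040


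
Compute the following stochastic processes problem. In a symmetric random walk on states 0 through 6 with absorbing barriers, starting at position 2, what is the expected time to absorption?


For symmetric RW on 0,...,N with absorbing barriers, E(i) = i*(N-i)
E(2) = 2 * 4 = 8

8


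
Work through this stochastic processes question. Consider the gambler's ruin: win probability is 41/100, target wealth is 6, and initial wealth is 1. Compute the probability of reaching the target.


Gambler's ruin formula:
r = q/p = 0.5900/0.4100 = 1.4390
P(win) = (1 - r^i)/(1 - r^N)
= (1 - 1.4390^1)/(1 - 1.4390^6)
= 0.0557

0.0557


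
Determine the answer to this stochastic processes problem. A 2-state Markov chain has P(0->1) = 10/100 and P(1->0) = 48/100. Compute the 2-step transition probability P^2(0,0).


Computing P^2 by matrix multiplication.
P = [[0.9000, 0.1000], [0.4800, 0.5200]]
After raising P to the power 2:
P^2(0,0) = 0.8580

0.8580


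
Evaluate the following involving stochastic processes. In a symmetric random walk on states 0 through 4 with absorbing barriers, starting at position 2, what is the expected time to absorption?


For symmetric RW on 0,...,N with absorbing barriers, E(i) = i*(N-i)
E(2) = 2 * 2 = 4

4


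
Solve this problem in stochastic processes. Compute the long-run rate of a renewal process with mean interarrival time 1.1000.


Long-run renewal rate = 1/E(X)
= 1/1.1000
= 0.9091

0.9091


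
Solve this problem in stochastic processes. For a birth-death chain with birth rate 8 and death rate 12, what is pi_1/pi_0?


For birth-death process, pi_n/pi_0 = (lambda/mu)^n
= (8/12)^1
= 0.6667

0.6667


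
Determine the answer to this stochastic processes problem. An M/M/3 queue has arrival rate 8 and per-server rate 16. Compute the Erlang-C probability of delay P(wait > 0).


a = lambda/mu = 0.5000
rho = a/c = 0.1667
Erlang-C formula applied:
C(c,a) = 0.0152

0.0152


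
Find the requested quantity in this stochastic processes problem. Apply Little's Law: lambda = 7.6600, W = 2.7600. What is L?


Little's Law: L = lambda * W
= 7.6600 * 2.7600
= 21.1416

21.1416


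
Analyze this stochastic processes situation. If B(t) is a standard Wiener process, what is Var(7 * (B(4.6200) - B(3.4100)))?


Var(alpha*(B(t)-B(s))) = alpha^2 * (t-s)
= 7^2 * (4.6200 - 3.4100)
= 49 * 1.2100
= 59.2900

59.2900


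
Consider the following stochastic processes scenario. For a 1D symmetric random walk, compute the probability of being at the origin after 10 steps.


P(S(10) = 0) = C(10,5) / 4^5
= 252 / 1024
= 0.2461

0.2461


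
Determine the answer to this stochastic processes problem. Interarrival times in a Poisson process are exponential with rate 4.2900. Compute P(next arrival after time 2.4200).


P(X > t) = exp(-lambda * t)
= exp(-4.2900 * 2.4200)
= exp(-10.3818) = 3.0991e-05

3.0991e-05


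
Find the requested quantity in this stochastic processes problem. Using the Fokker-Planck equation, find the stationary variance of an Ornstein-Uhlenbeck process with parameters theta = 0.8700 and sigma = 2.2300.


Stationary variance = sigma^2 / (2*theta)
= 2.2300^2 / (2*0.8700)
= 4.9729 / 1.7400
= 2.8580

2.8580


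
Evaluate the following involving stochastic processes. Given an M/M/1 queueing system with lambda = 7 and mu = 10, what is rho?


rho = lambda/mu
= 7/10
= 0.7000

0.7000


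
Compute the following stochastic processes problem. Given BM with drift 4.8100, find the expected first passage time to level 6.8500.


Expected first passage time = a/mu
= 6.8500/4.8100
= 1.4241

1.4241


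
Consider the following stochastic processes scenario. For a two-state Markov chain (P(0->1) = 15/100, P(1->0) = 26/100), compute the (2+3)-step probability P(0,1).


P^5 = P^2 * P^3
Computing via matrix multiplication of the transition matrix.
Entry (0,1) of P^5 = 0.3397

0.3397


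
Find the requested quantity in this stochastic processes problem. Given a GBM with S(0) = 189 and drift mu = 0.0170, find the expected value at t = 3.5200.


E[S(t)] = S(0) * exp(mu * t)
= 189 * exp(0.0170 * 3.5200)
= 189 * 1.0617
= 200.6550

200.6550


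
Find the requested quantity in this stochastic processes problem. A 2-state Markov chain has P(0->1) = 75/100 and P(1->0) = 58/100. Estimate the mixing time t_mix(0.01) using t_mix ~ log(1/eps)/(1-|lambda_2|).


lambda_2 = |1 - p01 - p10| = |1 - 0.7500 - 0.5800| = 0.3300
t_mix ~ log(1/eps)/(1 - |lambda_2|)
= log(100)/(1 - 0.3300) = 4.6052/0.6700
= 6.8734

6.8734


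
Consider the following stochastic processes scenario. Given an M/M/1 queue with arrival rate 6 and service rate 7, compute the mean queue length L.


rho = 6/7 = 0.8571
L = rho/(1-rho)
= 0.8571/0.1429
= 6.0000

6.0000


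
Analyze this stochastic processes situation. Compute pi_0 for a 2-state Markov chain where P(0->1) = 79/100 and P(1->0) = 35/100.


Stationary distribution: pi_0 = p10/(p01+p10), pi_1 = p01/(p01+p10)
p01 = 0.7900, p10 = 0.3500
pi_0 = 0.3070

0.3070


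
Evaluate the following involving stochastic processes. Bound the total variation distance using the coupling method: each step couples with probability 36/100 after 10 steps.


TV distance bound <= (1-delta)^n
= (1 - 0.3600)^10
= 0.6400^10
= 0.0115

0.0115


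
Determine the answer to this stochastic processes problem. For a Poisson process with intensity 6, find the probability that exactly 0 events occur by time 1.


P(N(t)=k) = (lambda*t)^k * exp(-lambda*t) / k!
lambda*t = 6
= 6^0 * exp(-6) / 0!
= 1 * 0.0025 / 1
= 0.0025

0.0025


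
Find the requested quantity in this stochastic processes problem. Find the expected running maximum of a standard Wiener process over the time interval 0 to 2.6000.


E(max B(s)) = sqrt(2t/pi)
= sqrt(2*2.6000/pi)
= sqrt(1.6552)
= 1.2866

1.2866


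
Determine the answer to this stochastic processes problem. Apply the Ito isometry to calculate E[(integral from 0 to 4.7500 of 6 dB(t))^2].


By Ito isometry: E[(int f dB)^2] = int f^2 dt
= 6^2 * 4.7500
= 36 * 4.7500 = 171.0000

171.0000


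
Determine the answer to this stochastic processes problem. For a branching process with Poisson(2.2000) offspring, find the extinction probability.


Since mu = 2.2000 > 1, extinction prob q < 1.
Solve s = exp(mu*(s-1)) iteratively.
q = 0.1563

0.1563


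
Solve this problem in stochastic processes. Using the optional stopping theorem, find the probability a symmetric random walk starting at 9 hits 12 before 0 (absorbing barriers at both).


By optional stopping theorem: E(M at tau) = M(0) = 9
P(hit 12)*12 + P(hit 0)*0 = 9
P(hit 12) = (9 - 0)/(12 - 0) = 3/4 = 0.7500

0.7500


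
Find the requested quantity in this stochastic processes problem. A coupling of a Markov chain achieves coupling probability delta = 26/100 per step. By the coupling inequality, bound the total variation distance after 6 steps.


TV distance bound <= (1-delta)^n
= (1 - 0.2600)^6
= 0.7400^6
= 0.1642

0.1642


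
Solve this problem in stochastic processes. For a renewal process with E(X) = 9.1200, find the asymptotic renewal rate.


Long-run renewal rate = 1/E(X)
= 1/9.1200
= 0.1096

0.1096


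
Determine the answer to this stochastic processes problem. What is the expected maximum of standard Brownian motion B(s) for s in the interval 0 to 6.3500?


E(max B(s)) = sqrt(2t/pi)
= sqrt(2*6.3500/pi)
= sqrt(4.0425)
= 2.0106

2.0106


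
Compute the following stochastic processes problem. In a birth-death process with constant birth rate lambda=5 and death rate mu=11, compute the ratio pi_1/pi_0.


For birth-death process, pi_n/pi_0 = (lambda/mu)^n
= (5/11)^1
= 0.4545

0.4545


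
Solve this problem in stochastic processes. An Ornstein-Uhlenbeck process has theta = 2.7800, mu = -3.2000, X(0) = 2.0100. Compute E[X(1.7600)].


E[X(t)] = mu + (X(0) - mu)*exp(-theta*t)
= -3.2000 + (2.0100 - -3.2000)*exp(-2.7800*1.7600)
= -3.2000 + 5.2100 * 0.0075
= -3.1609

-3.1609


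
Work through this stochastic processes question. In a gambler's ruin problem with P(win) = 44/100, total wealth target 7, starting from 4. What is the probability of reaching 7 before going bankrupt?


Gambler's ruin formula:
r = q/p = 0.5600/0.4400 = 1.2727
P(win) = (1 - r^i)/(1 - r^N)
= (1 - 1.2727^4)/(1 - 1.2727^7)
= 0.3683

0.3683


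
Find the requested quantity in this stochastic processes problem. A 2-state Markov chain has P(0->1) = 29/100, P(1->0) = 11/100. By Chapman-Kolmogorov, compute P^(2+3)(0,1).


P^5 = P^2 * P^3
Computing via matrix multiplication of the transition matrix.
Entry (0,1) of P^5 = 0.6686

0.6686


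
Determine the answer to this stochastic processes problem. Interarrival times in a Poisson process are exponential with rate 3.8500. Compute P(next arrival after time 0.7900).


P(X > t) = exp(-lambda * t)
= exp(-3.8500 * 0.7900)
= exp(-3.0415) = 0.0478

0.0478


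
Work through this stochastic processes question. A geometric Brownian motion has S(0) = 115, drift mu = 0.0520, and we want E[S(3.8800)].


E[S(t)] = S(0) * exp(mu * t)
= 115 * exp(0.0520 * 3.8800)
= 115 * 1.2236
= 140.7087

140.7087


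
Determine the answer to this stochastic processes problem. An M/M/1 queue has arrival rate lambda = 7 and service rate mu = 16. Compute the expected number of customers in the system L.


rho = 7/16 = 0.4375
L = rho/(1-rho)
= 0.4375/0.5625
= 0.7778

0.7778


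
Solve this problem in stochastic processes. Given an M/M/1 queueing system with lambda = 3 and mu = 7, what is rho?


rho = lambda/mu
= 3/7
= 0.4286

0.4286


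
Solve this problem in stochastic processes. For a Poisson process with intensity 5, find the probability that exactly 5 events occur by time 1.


P(N(t)=k) = (lambda*t)^k * exp(-lambda*t) / k!
lambda*t = 5
= 5^5 * exp(-5) / 5!
= 3125 * 0.0067 / 120
= 0.1755

0.1755


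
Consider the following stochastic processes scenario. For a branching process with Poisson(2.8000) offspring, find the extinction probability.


Since mu = 2.8000 > 1, extinction prob q < 1.
Solve s = exp(mu*(s-1)) iteratively.
q = 0.0750

0.0750


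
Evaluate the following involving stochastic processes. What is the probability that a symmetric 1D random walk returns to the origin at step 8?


P(S(8) = 0) = C(8,4) / 4^4
= 70 / 256
= 0.2734

0.2734


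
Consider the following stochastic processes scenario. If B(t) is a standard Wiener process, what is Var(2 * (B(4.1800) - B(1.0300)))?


Var(alpha*(B(t)-B(s))) = alpha^2 * (t-s)
= 2^2 * (4.1800 - 1.0300)
= 4 * 3.1500
= 12.6000

12.6000


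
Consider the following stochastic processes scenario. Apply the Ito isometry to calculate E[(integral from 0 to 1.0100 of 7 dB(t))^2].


By Ito isometry: E[(int f dB)^2] = int f^2 dt
= 7^2 * 1.0100
= 49 * 1.0100 = 49.4900

49.4900


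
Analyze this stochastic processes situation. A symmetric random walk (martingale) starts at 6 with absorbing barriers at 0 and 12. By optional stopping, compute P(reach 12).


By optional stopping theorem: E(M at tau) = M(0) = 6
P(hit 12)*12 + P(hit 0)*0 = 6
P(hit 12) = (6 - 0)/(12 - 0) = 1/2 = 0.5000

0.5000


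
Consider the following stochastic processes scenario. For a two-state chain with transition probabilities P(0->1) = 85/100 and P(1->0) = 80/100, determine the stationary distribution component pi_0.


Stationary distribution: pi_0 = p10/(p01+p10), pi_1 = p01/(p01+p10)
p01 = 0.8500, p10 = 0.8000
pi_0 = 0.4848

0.4848


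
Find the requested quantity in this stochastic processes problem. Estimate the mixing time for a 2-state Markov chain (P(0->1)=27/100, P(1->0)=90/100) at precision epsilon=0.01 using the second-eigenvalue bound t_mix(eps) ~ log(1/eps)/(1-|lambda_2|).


lambda_2 = |1 - p01 - p10| = |1 - 0.2700 - 0.9000| = 0.1700
t_mix ~ log(1/eps)/(1 - |lambda_2|)
= log(100)/(1 - 0.1700) = 4.6052/0.8300
= 5.5484

5.5484


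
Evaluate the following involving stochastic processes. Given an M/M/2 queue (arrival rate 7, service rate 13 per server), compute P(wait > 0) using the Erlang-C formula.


a = lambda/mu = 0.5385
rho = a/c = 0.2692
Erlang-C formula applied:
C(c,a) = 0.1142

0.1142


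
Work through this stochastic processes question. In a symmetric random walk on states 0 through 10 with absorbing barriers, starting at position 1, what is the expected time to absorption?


For symmetric RW on 0,...,N with absorbing barriers, E(i) = i*(N-i)
E(1) = 1 * 9 = 9

9


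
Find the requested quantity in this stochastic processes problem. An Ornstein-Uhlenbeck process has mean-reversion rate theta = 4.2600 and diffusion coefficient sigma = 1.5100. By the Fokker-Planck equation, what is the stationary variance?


Stationary variance = sigma^2 / (2*theta)
= 1.5100^2 / (2*4.2600)
= 2.2801 / 8.5200
= 0.2676

0.2676


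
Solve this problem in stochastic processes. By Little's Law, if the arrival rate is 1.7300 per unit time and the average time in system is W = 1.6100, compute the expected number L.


Little's Law: L = lambda * W
= 1.7300 * 1.6100
= 2.7853

2.7853


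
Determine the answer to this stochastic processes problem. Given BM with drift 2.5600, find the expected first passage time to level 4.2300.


Expected first passage time = a/mu
= 4.2300/2.5600
= 1.6523

1.6523


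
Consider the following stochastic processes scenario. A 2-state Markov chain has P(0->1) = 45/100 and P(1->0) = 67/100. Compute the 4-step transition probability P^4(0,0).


Computing P^4 by matrix multiplication.
P = [[0.5500, 0.4500], [0.6700, 0.3300]]
After raising P to the power 4:
P^4(0,0) = 0.5983

0.5983


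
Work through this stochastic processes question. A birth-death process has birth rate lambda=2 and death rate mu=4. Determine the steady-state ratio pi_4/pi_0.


For birth-death process, pi_n/pi_0 = (lambda/mu)^n
= (2/4)^4
= 0.0625

0.0625


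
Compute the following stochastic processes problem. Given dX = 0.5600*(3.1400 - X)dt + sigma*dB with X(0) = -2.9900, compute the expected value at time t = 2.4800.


E[X(t)] = mu + (X(0) - mu)*exp(-theta*t)
= 3.1400 + (-2.9900 - 3.1400)*exp(-0.5600*2.4800)
= 3.1400 + -6.1300 * 0.2494
= 1.6113

1.6113


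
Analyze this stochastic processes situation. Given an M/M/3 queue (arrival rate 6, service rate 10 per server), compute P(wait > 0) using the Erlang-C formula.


a = lambda/mu = 0.6000
rho = a/c = 0.2000
Erlang-C formula applied:
C(c,a) = 0.0247

0.0247


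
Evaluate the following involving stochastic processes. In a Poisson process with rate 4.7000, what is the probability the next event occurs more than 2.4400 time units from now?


P(X > t) = exp(-lambda * t)
= exp(-4.7000 * 2.4400)
= exp(-11.4680) = 1.0459e-05

1.0459e-05


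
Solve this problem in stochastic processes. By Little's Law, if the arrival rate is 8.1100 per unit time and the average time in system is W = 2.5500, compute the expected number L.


Little's Law: L = lambda * W
= 8.1100 * 2.5500
= 20.6805

20.6805


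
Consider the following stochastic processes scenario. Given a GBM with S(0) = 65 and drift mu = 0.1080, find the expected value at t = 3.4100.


E[S(t)] = S(0) * exp(mu * t)
= 65 * exp(0.1080 * 3.4100)
= 65 * 1.4452
= 93.9410

93.9410


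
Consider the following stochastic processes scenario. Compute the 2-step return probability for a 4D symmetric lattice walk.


P(return in 2 steps) = P(reverse first step) = 1/(2d)
= 1/8
= 0.1250

0.1250


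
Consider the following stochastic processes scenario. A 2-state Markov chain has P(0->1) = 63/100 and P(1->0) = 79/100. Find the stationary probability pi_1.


Stationary distribution: pi_0 = p10/(p01+p10), pi_1 = p01/(p01+p10)
p01 = 0.6300, p10 = 0.7900
pi_1 = 0.4437

0.4437


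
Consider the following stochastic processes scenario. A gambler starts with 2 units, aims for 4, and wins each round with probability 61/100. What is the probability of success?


Gambler's ruin formula:
r = q/p = 0.3900/0.6100 = 0.6393
P(win) = (1 - r^i)/(1 - r^N)
= (1 - 0.6393^2)/(1 - 0.6393^4)
= 0.7098

0.7098


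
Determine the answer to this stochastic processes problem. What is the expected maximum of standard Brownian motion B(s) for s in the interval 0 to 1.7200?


E(max B(s)) = sqrt(2t/pi)
= sqrt(2*1.7200/pi)
= sqrt(1.0950)
= 1.0464

1.0464


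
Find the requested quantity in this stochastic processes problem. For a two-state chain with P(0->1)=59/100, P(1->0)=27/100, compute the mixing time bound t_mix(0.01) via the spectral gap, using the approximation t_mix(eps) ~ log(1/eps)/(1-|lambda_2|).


lambda_2 = |1 - p01 - p10| = |1 - 0.5900 - 0.2700| = 0.1400
t_mix ~ log(1/eps)/(1 - |lambda_2|)
= log(100)/(1 - 0.1400) = 4.6052/0.8600
= 5.3548

5.3548


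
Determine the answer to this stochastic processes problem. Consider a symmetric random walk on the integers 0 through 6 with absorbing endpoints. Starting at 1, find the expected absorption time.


For symmetric RW on 0,...,N with absorbing barriers, E(i) = i*(N-i)
E(1) = 1 * 5 = 5

5


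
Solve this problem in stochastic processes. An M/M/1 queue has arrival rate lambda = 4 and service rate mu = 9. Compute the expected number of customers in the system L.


rho = 4/9 = 0.4444
L = rho/(1-rho)
= 0.4444/0.5556
= 0.8000

0.8000


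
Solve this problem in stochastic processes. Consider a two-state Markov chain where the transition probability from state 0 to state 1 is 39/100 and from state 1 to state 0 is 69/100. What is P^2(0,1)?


Computing P^2 by matrix multiplication.
P = [[0.6100, 0.3900], [0.6900, 0.3100]]
After raising P to the power 2:
P^2(0,1) = 0.3588

0.3588
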